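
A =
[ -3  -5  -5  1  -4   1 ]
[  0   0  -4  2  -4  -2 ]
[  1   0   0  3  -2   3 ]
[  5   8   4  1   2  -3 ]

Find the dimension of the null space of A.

3

Row reduce to echelon form.
R3 ← R3 + (1/3)·R1: [0, -5/3, -5/3, 10/3, -10/3, 10/3]
R4 ← R4 + (5/3)·R1: [0, -1/3, -13/3, 8/3, -14/3, -4/3]
Swap R2 ↔ R3
R4 ← R4 − (1/5)·R2: [0, 0, -4, 2, -4, -2]
R4 ← R4 − R3: [0, 0, 0, 0, 0, 0]
3 nonzero rows, so rank(A) = 3.
A has 6 columns; by rank–nullity, nullity = 6 − 3 = 3.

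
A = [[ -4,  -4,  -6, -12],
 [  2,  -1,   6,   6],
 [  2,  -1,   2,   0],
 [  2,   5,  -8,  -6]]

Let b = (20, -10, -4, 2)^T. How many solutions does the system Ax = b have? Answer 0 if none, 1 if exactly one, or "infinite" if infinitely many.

Row reduce the augmented matrix [A | b].
R2 ← R2 + (1/2)·R1: [0, -3, 3, 0, 0]
R3 ← R3 + (1/2)·R1: [0, -3, -1, -6, 6]
R4 ← R4 + (1/2)·R1: [0, 3, -11, -12, 12]
R3 ← R3 − R2: [0, 0, -4, -6, 6]
R4 ← R4 + R2: [0, 0, -8, -12, 12]
R4 ← R4 − (2)·R3: [0, 0, 0, 0, 0]
The echelon form has 3 nonzero rows, and every pivot lies in the first 4 columns, so rank(A) = rank([A|b]) = 3.
The system is consistent.
rank = 3 < 4 unknowns, so there are infinitely many solutions.

infinite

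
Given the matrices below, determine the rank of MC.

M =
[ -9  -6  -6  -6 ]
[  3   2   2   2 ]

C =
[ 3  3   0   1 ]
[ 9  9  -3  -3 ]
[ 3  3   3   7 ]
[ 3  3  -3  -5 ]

First compute MC:
[[-117, -117,  18,  -3],
 [ 39,  39,  -6,   1]]
Now row reduce the product.
R2 ← R2 + (1/3)·R1: [0, 0, 0, 0]
1 nonzero row, so rank(MC) = 1.

1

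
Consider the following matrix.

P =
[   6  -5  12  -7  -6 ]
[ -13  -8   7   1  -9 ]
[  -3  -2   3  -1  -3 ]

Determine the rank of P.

3

Row reduce to echelon form.
R2 ← R2 + (13/6)·R1: [0, -113/6, 33, -85/6, -22]
R3 ← R3 + (1/2)·R1: [0, -9/2, 9, -9/2, -6]
R3 ← R3 − (27/113)·R2: [0, 0, 126/113, -126/113, -84/113]
Echelon form has 3 nonzero rows, so rank(P) = 3.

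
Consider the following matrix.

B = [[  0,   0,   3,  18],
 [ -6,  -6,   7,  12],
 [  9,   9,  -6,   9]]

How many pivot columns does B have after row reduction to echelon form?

Row reduce to echelon form.
Swap R1 ↔ R2
R3 ← R3 + (3/2)·R1: [0, 0, 9/2, 27]
R3 ← R3 − (3/2)·R2: [0, 0, 0, 0]
Echelon form has 2 nonzero rows, so rank(B) = 2.
Each nonzero row contributes one pivot column: 2 pivot columns.

2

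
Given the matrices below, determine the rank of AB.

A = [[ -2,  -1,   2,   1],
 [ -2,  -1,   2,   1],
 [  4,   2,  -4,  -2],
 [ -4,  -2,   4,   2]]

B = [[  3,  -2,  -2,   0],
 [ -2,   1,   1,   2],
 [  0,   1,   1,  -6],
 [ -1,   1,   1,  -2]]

1

First compute AB:
[[ -5,   6,   6, -16],
 [ -5,   6,   6, -16],
 [ 10, -12, -12,  32],
 [-10,  12,  12, -32]]
Now row reduce the product.
R2 ← R2 − R1: [0, 0, 0, 0]
R3 ← R3 + (2)·R1: [0, 0, 0, 0]
R4 ← R4 − (2)·R1: [0, 0, 0, 0]
1 nonzero row, so rank(AB) = 1.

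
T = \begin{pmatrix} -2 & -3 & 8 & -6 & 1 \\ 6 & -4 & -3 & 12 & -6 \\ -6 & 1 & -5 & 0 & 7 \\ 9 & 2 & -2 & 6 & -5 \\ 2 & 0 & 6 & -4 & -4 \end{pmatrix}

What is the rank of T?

5

Row reduce to echelon form.
R2 ← R2 + (3)·R1: [0, -13, 21, -6, -3]
R3 ← R3 − (3)·R1: [0, 10, -29, 18, 4]
R4 ← R4 + (9/2)·R1: [0, -23/2, 34, -21, -1/2]
R5 ← R5 + R1: [0, -3, 14, -10, -3]
R3 ← R3 + (10/13)·R2: [0, 0, -167/13, 174/13, 22/13]
R4 ← R4 − (23/26)·R2: [0, 0, 401/26, -204/13, 28/13]
R5 ← R5 − (3/13)·R2: [0, 0, 119/13, -112/13, -30/13]
R4 ← R4 + (401/334)·R3: [0, 0, 0, 63/167, 699/167]
R5 ← R5 + (119/167)·R3: [0, 0, 0, 154/167, -184/167]
R5 ← R5 − (22/9)·R4: [0, 0, 0, 0, -34/3]
Echelon form has 5 nonzero rows, so rank(T) = 5.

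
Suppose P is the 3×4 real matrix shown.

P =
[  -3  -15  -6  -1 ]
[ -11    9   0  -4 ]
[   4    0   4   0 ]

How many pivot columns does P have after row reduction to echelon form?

Row reduce to echelon form.
R2 ← R2 − (11/3)·R1: [0, 64, 22, -1/3]
R3 ← R3 + (4/3)·R1: [0, -20, -4, -4/3]
R3 ← R3 + (5/16)·R2: [0, 0, 23/8, -23/16]
Echelon form has 3 nonzero rows, so rank(P) = 3.
Each nonzero row contributes one pivot column: 3 pivot columns.

3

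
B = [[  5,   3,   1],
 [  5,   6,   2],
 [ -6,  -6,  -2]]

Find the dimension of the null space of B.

Row reduce to echelon form.
R2 ← R2 − R1: [0, 3, 1]
R3 ← R3 + (6/5)·R1: [0, -12/5, -4/5]
R3 ← R3 + (4/5)·R2: [0, 0, 0]
2 nonzero rows, so rank(B) = 2.
B has 3 columns; by rank–nullity, nullity = 3 − 2 = 1.

1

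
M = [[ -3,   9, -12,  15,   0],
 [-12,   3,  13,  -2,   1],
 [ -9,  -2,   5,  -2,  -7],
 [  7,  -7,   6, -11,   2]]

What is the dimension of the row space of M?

Row reduce to echelon form.
R2 ← R2 − (4)·R1: [0, -33, 61, -62, 1]
R3 ← R3 − (3)·R1: [0, -29, 41, -47, -7]
R4 ← R4 + (7/3)·R1: [0, 14, -22, 24, 2]
R3 ← R3 − (29/33)·R2: [0, 0, -416/33, 247/33, -260/33]
R4 ← R4 + (14/33)·R2: [0, 0, 128/33, -76/33, 80/33]
R4 ← R4 + (4/13)·R3: [0, 0, 0, 0, 0]
Echelon form has 3 nonzero rows, so rank(M) = 3.
The row space has dimension equal to the rank: 3.

3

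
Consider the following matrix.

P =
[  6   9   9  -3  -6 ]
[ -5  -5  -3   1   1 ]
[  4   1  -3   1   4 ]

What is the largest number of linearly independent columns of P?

Row reduce to echelon form.
R2 ← R2 + (5/6)·R1: [0, 5/2, 9/2, -3/2, -4]
R3 ← R3 − (2/3)·R1: [0, -5, -9, 3, 8]
R3 ← R3 + (2)·R2: [0, 0, 0, 0, 0]
Echelon form has 2 nonzero rows, so rank(P) = 2.
The rank gives the maximum number of linearly independent columns: 2.

2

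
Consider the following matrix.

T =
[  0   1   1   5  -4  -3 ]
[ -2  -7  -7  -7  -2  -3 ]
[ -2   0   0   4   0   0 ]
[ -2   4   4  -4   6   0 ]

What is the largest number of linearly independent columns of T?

4

Row reduce to echelon form.
Swap R1 ↔ R2
R3 ← R3 − R1: [0, 7, 7, 11, 2, 3]
R4 ← R4 − R1: [0, 11, 11, 3, 8, 3]
R3 ← R3 − (7)·R2: [0, 0, 0, -24, 30, 24]
R4 ← R4 − (11)·R2: [0, 0, 0, -52, 52, 36]
R4 ← R4 − (13/6)·R3: [0, 0, 0, 0, -13, -16]
Echelon form has 4 nonzero rows, so rank(T) = 4.
The rank gives the maximum number of linearly independent columns: 4.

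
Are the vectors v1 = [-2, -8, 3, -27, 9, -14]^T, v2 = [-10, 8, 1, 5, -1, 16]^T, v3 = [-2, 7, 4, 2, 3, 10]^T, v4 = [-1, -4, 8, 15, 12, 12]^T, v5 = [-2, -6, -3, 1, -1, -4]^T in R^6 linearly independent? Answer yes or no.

yes

Form the matrix with these vectors as rows and row reduce.
R2 ← R2 − (5)·R1: [0, 48, -14, 140, -46, 86]
R3 ← R3 − R1: [0, 15, 1, 29, -6, 24]
R4 ← R4 − (1/2)·R1: [0, 0, 13/2, 57/2, 15/2, 19]
R5 ← R5 − R1: [0, 2, -6, 28, -10, 10]
R3 ← R3 − (5/16)·R2: [0, 0, 43/8, -59/4, 67/8, -23/8]
R5 ← R5 − (1/24)·R2: [0, 0, -65/12, 133/6, -97/12, 77/12]
R4 ← R4 − (52/43)·R3: [0, 0, 0, 3985/86, -113/43, 1933/86]
R5 ← R5 + (130/129)·R3: [0, 0, 0, 314/43, 46/129, 454/129]
R5 ← R5 − (628/3985)·R4: [0, 0, 0, 0, 9214/11955, -272/11955]
5 nonzero rows, so the 5 vectors span a space of dimension 5.
Since 5 = 5, the vectors are linearly independent.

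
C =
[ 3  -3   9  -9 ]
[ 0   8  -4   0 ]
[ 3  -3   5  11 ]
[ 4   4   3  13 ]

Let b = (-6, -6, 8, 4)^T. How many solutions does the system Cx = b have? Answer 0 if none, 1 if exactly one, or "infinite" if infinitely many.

Row reduce the augmented matrix [C | b].
R3 ← R3 − R1: [0, 0, -4, 20, 14]
R4 ← R4 − (4/3)·R1: [0, 8, -9, 25, 12]
R4 ← R4 − R2: [0, 0, -5, 25, 18]
R4 ← R4 − (5/4)·R3: [0, 0, 0, 0, 1/2]
The echelon form has 4 nonzero rows; the last pivot sits in the augmented column, so rank(C) = 3 but rank([C|b]) = 4.
Since the ranks differ, the system is inconsistent.
It has no solutions.

0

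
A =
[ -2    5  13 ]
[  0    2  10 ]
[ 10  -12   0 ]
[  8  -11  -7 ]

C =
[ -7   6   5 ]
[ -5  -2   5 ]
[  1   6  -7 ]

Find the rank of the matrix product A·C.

2

First compute AC:
[[  2,  56, -76],
 [  0,  56, -60],
 [-10,  84, -10],
 [ -8,  28,  34]]
Now row reduce the product.
R3 ← R3 + (5)·R1: [0, 364, -390]
R4 ← R4 + (4)·R1: [0, 252, -270]
R3 ← R3 − (13/2)·R2: [0, 0, 0]
R4 ← R4 − (9/2)·R2: [0, 0, 0]
2 nonzero rows, so rank(AC) = 2.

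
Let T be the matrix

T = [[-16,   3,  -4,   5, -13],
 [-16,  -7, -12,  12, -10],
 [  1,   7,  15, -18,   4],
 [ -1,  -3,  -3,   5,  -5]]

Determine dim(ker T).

Row reduce to echelon form.
R2 ← R2 − R1: [0, -10, -8, 7, 3]
R3 ← R3 + (1/16)·R1: [0, 115/16, 59/4, -283/16, 51/16]
R4 ← R4 − (1/16)·R1: [0, -51/16, -11/4, 75/16, -67/16]
R3 ← R3 + (23/32)·R2: [0, 0, 9, -405/32, 171/32]
R4 ← R4 − (51/160)·R2: [0, 0, -1/5, 393/160, -823/160]
R4 ← R4 + (1/45)·R3: [0, 0, 0, 87/40, -201/40]
4 nonzero rows, so rank(T) = 4.
T has 5 columns; by rank–nullity, nullity = 5 − 4 = 1.

1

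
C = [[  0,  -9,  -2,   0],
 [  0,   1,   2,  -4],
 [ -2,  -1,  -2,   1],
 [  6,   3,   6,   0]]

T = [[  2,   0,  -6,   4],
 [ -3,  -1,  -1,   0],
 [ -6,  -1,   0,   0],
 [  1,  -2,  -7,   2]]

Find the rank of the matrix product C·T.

First compute CT:
[[ 39,  11,   9,   0],
 [-19,   5,  27,  -8],
 [ 12,   1,   6,  -6],
 [-33,  -9, -39,  24]]
Now row reduce the product.
R2 ← R2 + (19/39)·R1: [0, 404/39, 408/13, -8]
R3 ← R3 − (4/13)·R1: [0, -31/13, 42/13, -6]
R4 ← R4 + (11/13)·R1: [0, 4/13, -408/13, 24]
R3 ← R3 + (93/404)·R2: [0, 0, 1056/101, -792/101]
R4 ← R4 − (3/101)·R2: [0, 0, -3264/101, 2448/101]
R4 ← R4 + (34/11)·R3: [0, 0, 0, 0]
3 nonzero rows, so rank(CT) = 3.

3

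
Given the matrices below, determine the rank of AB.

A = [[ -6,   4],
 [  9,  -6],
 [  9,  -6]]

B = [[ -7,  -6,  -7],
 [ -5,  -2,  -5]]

First compute AB:
[[ 22,  28,  22],
 [-33, -42, -33],
 [-33, -42, -33]]
Now row reduce the product.
R2 ← R2 + (3/2)·R1: [0, 0, 0]
R3 ← R3 + (3/2)·R1: [0, 0, 0]
1 nonzero row, so rank(AB) = 1.

1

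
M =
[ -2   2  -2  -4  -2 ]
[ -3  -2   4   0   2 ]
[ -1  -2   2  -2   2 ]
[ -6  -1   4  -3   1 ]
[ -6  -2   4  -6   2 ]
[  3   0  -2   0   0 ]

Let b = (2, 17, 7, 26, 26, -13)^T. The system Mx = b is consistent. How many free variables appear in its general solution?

Row reduce the augmented matrix [M | b].
R2 ← R2 − (3/2)·R1: [0, -5, 7, 6, 5, 14]
R3 ← R3 − (1/2)·R1: [0, -3, 3, 0, 3, 6]
R4 ← R4 − (3)·R1: [0, -7, 10, 9, 7, 20]
R5 ← R5 − (3)·R1: [0, -8, 10, 6, 8, 20]
R6 ← R6 + (3/2)·R1: [0, 3, -5, -6, -3, -10]
R3 ← R3 − (3/5)·R2: [0, 0, -6/5, -18/5, 0, -12/5]
R4 ← R4 − (7/5)·R2: [0, 0, 1/5, 3/5, 0, 2/5]
R5 ← R5 − (8/5)·R2: [0, 0, -6/5, -18/5, 0, -12/5]
R6 ← R6 + (3/5)·R2: [0, 0, -4/5, -12/5, 0, -8/5]
R4 ← R4 + (1/6)·R3: [0, 0, 0, 0, 0, 0]
R5 ← R5 − R3: [0, 0, 0, 0, 0, 0]
R6 ← R6 − (2/3)·R3: [0, 0, 0, 0, 0, 0]
The echelon form has 3 nonzero rows, and every pivot lies in the first 5 columns, so rank(M) = rank([M|b]) = 3.
The system is consistent.
Free variables = (unknowns) − (rank) = 5 − 3 = 2.

2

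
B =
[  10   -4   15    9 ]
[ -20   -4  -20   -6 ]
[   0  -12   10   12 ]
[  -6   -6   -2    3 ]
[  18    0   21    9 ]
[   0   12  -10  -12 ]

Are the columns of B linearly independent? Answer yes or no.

no

Row reduce B to echelon form.
R2 ← R2 + (2)·R1: [0, -12, 10, 12]
R4 ← R4 + (3/5)·R1: [0, -42/5, 7, 42/5]
R5 ← R5 − (9/5)·R1: [0, 36/5, -6, -36/5]
R3 ← R3 − R2: [0, 0, 0, 0]
R4 ← R4 − (7/10)·R2: [0, 0, 0, 0]
R5 ← R5 + (3/5)·R2: [0, 0, 0, 0]
R6 ← R6 + R2: [0, 0, 0, 0]
2 pivots among 4 columns.
Only 2 < 4 pivot columns, so the columns are linearly dependent.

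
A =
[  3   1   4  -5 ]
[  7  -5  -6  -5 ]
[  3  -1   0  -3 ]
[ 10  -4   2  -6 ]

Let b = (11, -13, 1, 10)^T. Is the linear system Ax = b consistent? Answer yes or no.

Row reduce the augmented matrix [A | b].
R2 ← R2 − (7/3)·R1: [0, -22/3, -46/3, 20/3, -116/3]
R3 ← R3 − R1: [0, -2, -4, 2, -10]
R4 ← R4 − (10/3)·R1: [0, -22/3, -34/3, 32/3, -80/3]
R3 ← R3 − (3/11)·R2: [0, 0, 2/11, 2/11, 6/11]
R4 ← R4 − R2: [0, 0, 4, 4, 12]
R4 ← R4 − (22)·R3: [0, 0, 0, 0, 0]
The echelon form has 3 nonzero rows, and every pivot lies in the first 4 columns, so rank(A) = rank([A|b]) = 3.
The system is consistent.

yes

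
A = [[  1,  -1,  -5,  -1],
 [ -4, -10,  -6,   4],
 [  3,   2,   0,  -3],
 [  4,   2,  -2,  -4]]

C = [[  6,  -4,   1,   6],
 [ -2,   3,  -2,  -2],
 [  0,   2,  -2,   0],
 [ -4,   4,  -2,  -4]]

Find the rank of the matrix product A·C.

2

First compute AC:
[[ 12, -21,  15,  12],
 [-20, -10,  20, -20],
 [ 26, -18,   5,  26],
 [ 36, -30,  12,  36]]
Now row reduce the product.
R2 ← R2 + (5/3)·R1: [0, -45, 45, 0]
R3 ← R3 − (13/6)·R1: [0, 55/2, -55/2, 0]
R4 ← R4 − (3)·R1: [0, 33, -33, 0]
R3 ← R3 + (11/18)·R2: [0, 0, 0, 0]
R4 ← R4 + (11/15)·R2: [0, 0, 0, 0]
2 nonzero rows, so rank(AC) = 2.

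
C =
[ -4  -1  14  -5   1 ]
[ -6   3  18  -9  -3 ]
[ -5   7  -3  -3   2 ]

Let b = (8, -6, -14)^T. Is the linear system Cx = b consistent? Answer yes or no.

Row reduce the augmented matrix [C | b].
R2 ← R2 − (3/2)·R1: [0, 9/2, -3, -3/2, -9/2, -18]
R3 ← R3 − (5/4)·R1: [0, 33/4, -41/2, 13/4, 3/4, -24]
R3 ← R3 − (11/6)·R2: [0, 0, -15, 6, 9, 9]
The echelon form has 3 nonzero rows, and every pivot lies in the first 5 columns, so rank(C) = rank([C|b]) = 3.
The system is consistent.

yes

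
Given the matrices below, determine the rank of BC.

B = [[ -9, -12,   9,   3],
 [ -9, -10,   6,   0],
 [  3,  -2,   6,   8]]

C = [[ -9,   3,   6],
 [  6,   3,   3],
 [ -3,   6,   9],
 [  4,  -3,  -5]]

First compute BC:
[[ -6, -18, -24],
 [  3, -21, -30],
 [-25,  15,  26]]
Now row reduce the product.
R2 ← R2 + (1/2)·R1: [0, -30, -42]
R3 ← R3 − (25/6)·R1: [0, 90, 126]
R3 ← R3 + (3)·R2: [0, 0, 0]
2 nonzero rows, so rank(BC) = 2.

2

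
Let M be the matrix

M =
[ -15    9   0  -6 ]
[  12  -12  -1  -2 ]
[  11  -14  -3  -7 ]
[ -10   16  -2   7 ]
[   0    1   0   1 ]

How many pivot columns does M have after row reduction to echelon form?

Row reduce to echelon form.
R2 ← R2 + (4/5)·R1: [0, -24/5, -1, -34/5]
R3 ← R3 + (11/15)·R1: [0, -37/5, -3, -57/5]
R4 ← R4 − (2/3)·R1: [0, 10, -2, 11]
R3 ← R3 − (37/24)·R2: [0, 0, -35/24, -11/12]
R4 ← R4 + (25/12)·R2: [0, 0, -49/12, -19/6]
R5 ← R5 + (5/24)·R2: [0, 0, -5/24, -5/12]
R4 ← R4 − (14/5)·R3: [0, 0, 0, -3/5]
R5 ← R5 − (1/7)·R3: [0, 0, 0, -2/7]
R5 ← R5 − (10/21)·R4: [0, 0, 0, 0]
Echelon form has 4 nonzero rows, so rank(M) = 4.
Each nonzero row contributes one pivot column: 4 pivot columns.

4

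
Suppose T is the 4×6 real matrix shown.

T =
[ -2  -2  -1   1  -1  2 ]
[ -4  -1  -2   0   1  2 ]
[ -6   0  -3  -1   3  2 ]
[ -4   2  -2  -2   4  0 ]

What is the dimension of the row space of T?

2

Row reduce to echelon form.
R2 ← R2 − (2)·R1: [0, 3, 0, -2, 3, -2]
R3 ← R3 − (3)·R1: [0, 6, 0, -4, 6, -4]
R4 ← R4 − (2)·R1: [0, 6, 0, -4, 6, -4]
R3 ← R3 − (2)·R2: [0, 0, 0, 0, 0, 0]
R4 ← R4 − (2)·R2: [0, 0, 0, 0, 0, 0]
Echelon form has 2 nonzero rows, so rank(T) = 2.
The row space has dimension equal to the rank: 2.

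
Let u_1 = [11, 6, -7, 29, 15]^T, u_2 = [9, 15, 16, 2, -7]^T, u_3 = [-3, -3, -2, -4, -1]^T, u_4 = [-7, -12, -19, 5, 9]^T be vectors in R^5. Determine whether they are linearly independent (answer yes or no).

no

Form the matrix with these vectors as rows and row reduce.
R2 ← R2 − (9/11)·R1: [0, 111/11, 239/11, -239/11, -212/11]
R3 ← R3 + (3/11)·R1: [0, -15/11, -43/11, 43/11, 34/11]
R4 ← R4 + (7/11)·R1: [0, -90/11, -258/11, 258/11, 204/11]
R3 ← R3 + (5/37)·R2: [0, 0, -36/37, 36/37, 18/37]
R4 ← R4 + (30/37)·R2: [0, 0, -216/37, 216/37, 108/37]
R4 ← R4 − (6)·R3: [0, 0, 0, 0, 0]
3 nonzero rows, so the 4 vectors span a space of dimension 3.
Since 3 < 4, the vectors are linearly dependent.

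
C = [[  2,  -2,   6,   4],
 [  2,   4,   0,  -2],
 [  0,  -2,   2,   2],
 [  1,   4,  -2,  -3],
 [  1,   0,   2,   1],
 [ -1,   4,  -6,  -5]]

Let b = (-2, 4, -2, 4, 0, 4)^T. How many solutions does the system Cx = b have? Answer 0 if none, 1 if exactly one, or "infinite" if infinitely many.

infinite

Row reduce the augmented matrix [C | b].
R2 ← R2 − R1: [0, 6, -6, -6, 6]
R4 ← R4 − (1/2)·R1: [0, 5, -5, -5, 5]
R5 ← R5 − (1/2)·R1: [0, 1, -1, -1, 1]
R6 ← R6 + (1/2)·R1: [0, 3, -3, -3, 3]
R3 ← R3 + (1/3)·R2: [0, 0, 0, 0, 0]
R4 ← R4 − (5/6)·R2: [0, 0, 0, 0, 0]
R5 ← R5 − (1/6)·R2: [0, 0, 0, 0, 0]
R6 ← R6 − (1/2)·R2: [0, 0, 0, 0, 0]
The echelon form has 2 nonzero rows, and every pivot lies in the first 4 columns, so rank(C) = rank([C|b]) = 2.
The system is consistent.
rank = 2 < 4 unknowns, so there are infinitely many solutions.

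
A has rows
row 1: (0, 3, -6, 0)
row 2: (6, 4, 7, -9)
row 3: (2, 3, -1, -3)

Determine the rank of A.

2

Row reduce to echelon form.
Swap R1 ↔ R2
R3 ← R3 − (1/3)·R1: [0, 5/3, -10/3, 0]
R3 ← R3 − (5/9)·R2: [0, 0, 0, 0]
Echelon form has 2 nonzero rows, so rank(A) = 2.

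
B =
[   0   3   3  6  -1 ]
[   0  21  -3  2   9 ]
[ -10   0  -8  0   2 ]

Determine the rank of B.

3

Row reduce to echelon form.
Swap R1 ↔ R3
R3 ← R3 − (1/7)·R2: [0, 0, 24/7, 40/7, -16/7]
Echelon form has 3 nonzero rows, so rank(B) = 3.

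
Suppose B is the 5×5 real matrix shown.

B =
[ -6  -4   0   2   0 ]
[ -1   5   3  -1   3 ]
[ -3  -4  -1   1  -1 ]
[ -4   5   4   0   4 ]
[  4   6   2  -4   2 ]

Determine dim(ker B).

2

Row reduce to echelon form.
R2 ← R2 − (1/6)·R1: [0, 17/3, 3, -4/3, 3]
R3 ← R3 − (1/2)·R1: [0, -2, -1, 0, -1]
R4 ← R4 − (2/3)·R1: [0, 23/3, 4, -4/3, 4]
R5 ← R5 + (2/3)·R1: [0, 10/3, 2, -8/3, 2]
R3 ← R3 + (6/17)·R2: [0, 0, 1/17, -8/17, 1/17]
R4 ← R4 − (23/17)·R2: [0, 0, -1/17, 8/17, -1/17]
R5 ← R5 − (10/17)·R2: [0, 0, 4/17, -32/17, 4/17]
R4 ← R4 + R3: [0, 0, 0, 0, 0]
R5 ← R5 − (4)·R3: [0, 0, 0, 0, 0]
3 nonzero rows, so rank(B) = 3.
B has 5 columns; by rank–nullity, nullity = 5 − 3 = 2.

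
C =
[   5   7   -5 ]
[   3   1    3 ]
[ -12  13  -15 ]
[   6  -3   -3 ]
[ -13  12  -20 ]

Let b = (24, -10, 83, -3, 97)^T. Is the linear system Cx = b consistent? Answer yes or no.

yes

Row reduce the augmented matrix [C | b].
R2 ← R2 − (3/5)·R1: [0, -16/5, 6, -122/5]
R3 ← R3 + (12/5)·R1: [0, 149/5, -27, 703/5]
R4 ← R4 − (6/5)·R1: [0, -57/5, 3, -159/5]
R5 ← R5 + (13/5)·R1: [0, 151/5, -33, 797/5]
R3 ← R3 + (149/16)·R2: [0, 0, 231/8, -693/8]
R4 ← R4 − (57/16)·R2: [0, 0, -147/8, 441/8]
R5 ← R5 + (151/16)·R2: [0, 0, 189/8, -567/8]
R4 ← R4 + (7/11)·R3: [0, 0, 0, 0]
R5 ← R5 − (9/11)·R3: [0, 0, 0, 0]
The echelon form has 3 nonzero rows, and every pivot lies in the first 3 columns, so rank(C) = rank([C|b]) = 3.
The system is consistent.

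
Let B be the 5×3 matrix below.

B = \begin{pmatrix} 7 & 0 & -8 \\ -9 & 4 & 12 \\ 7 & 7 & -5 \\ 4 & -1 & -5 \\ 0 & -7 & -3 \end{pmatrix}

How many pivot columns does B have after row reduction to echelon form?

2

Row reduce to echelon form.
R2 ← R2 + (9/7)·R1: [0, 4, 12/7]
R3 ← R3 − R1: [0, 7, 3]
R4 ← R4 − (4/7)·R1: [0, -1, -3/7]
R3 ← R3 − (7/4)·R2: [0, 0, 0]
R4 ← R4 + (1/4)·R2: [0, 0, 0]
R5 ← R5 + (7/4)·R2: [0, 0, 0]
Echelon form has 2 nonzero rows, so rank(B) = 2.
Each nonzero row contributes one pivot column: 2 pivot columns.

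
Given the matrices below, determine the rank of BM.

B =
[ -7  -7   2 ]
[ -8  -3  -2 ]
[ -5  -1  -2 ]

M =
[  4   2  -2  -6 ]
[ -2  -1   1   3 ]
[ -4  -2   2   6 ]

1

First compute BM:
[[-22, -11,  11,  33],
 [-18,  -9,   9,  27],
 [-10,  -5,   5,  15]]
Now row reduce the product.
R2 ← R2 − (9/11)·R1: [0, 0, 0, 0]
R3 ← R3 − (5/11)·R1: [0, 0, 0, 0]
1 nonzero row, so rank(BM) = 1.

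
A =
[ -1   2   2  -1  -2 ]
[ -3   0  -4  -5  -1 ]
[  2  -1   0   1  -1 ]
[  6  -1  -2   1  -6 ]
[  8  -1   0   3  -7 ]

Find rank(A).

Row reduce to echelon form.
R2 ← R2 − (3)·R1: [0, -6, -10, -2, 5]
R3 ← R3 + (2)·R1: [0, 3, 4, -1, -5]
R4 ← R4 + (6)·R1: [0, 11, 10, -5, -18]
R5 ← R5 + (8)·R1: [0, 15, 16, -5, -23]
R3 ← R3 + (1/2)·R2: [0, 0, -1, -2, -5/2]
R4 ← R4 + (11/6)·R2: [0, 0, -25/3, -26/3, -53/6]
R5 ← R5 + (5/2)·R2: [0, 0, -9, -10, -21/2]
R4 ← R4 − (25/3)·R3: [0, 0, 0, 8, 12]
R5 ← R5 − (9)·R3: [0, 0, 0, 8, 12]
R5 ← R5 − R4: [0, 0, 0, 0, 0]
Echelon form has 4 nonzero rows, so rank(A) = 4.

4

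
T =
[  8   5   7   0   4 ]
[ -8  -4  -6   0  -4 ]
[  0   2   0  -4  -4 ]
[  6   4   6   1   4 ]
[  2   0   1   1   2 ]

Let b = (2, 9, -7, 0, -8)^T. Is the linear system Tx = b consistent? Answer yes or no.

no

Row reduce the augmented matrix [T | b].
R2 ← R2 + R1: [0, 1, 1, 0, 0, 11]
R4 ← R4 − (3/4)·R1: [0, 1/4, 3/4, 1, 1, -3/2]
R5 ← R5 − (1/4)·R1: [0, -5/4, -3/4, 1, 1, -17/2]
R3 ← R3 − (2)·R2: [0, 0, -2, -4, -4, -29]
R4 ← R4 − (1/4)·R2: [0, 0, 1/2, 1, 1, -17/4]
R5 ← R5 + (5/4)·R2: [0, 0, 1/2, 1, 1, 21/4]
R4 ← R4 + (1/4)·R3: [0, 0, 0, 0, 0, -23/2]
R5 ← R5 + (1/4)·R3: [0, 0, 0, 0, 0, -2]
R5 ← R5 − (4/23)·R4: [0, 0, 0, 0, 0, 0]
The echelon form has 4 nonzero rows; the last pivot sits in the augmented column, so rank(T) = 3 but rank([T|b]) = 4.
Since the ranks differ, the system is inconsistent.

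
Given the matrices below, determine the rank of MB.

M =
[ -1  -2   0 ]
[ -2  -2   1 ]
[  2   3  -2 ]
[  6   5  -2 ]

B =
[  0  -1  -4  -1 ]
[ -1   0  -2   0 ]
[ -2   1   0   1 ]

2

First compute MB:
[[  2,   1,   8,   1],
 [  0,   3,  12,   3],
 [  1,  -4, -14,  -4],
 [ -1,  -8, -34,  -8]]
Now row reduce the product.
R3 ← R3 − (1/2)·R1: [0, -9/2, -18, -9/2]
R4 ← R4 + (1/2)·R1: [0, -15/2, -30, -15/2]
R3 ← R3 + (3/2)·R2: [0, 0, 0, 0]
R4 ← R4 + (5/2)·R2: [0, 0, 0, 0]
2 nonzero rows, so rank(MB) = 2.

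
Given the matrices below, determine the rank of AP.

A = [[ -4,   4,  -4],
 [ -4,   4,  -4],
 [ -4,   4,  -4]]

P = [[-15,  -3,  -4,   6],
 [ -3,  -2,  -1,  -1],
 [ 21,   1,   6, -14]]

1

First compute AP:
[[-36,   0, -12,  28],
 [-36,   0, -12,  28],
 [-36,   0, -12,  28]]
Now row reduce the product.
R2 ← R2 − R1: [0, 0, 0, 0]
R3 ← R3 − R1: [0, 0, 0, 0]
1 nonzero row, so rank(AP) = 1.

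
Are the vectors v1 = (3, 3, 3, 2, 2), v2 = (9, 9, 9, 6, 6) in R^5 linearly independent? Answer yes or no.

no

Form the matrix with these vectors as rows and row reduce.
R2 ← R2 − (3)·R1: [0, 0, 0, 0, 0]
1 nonzero row, so the 2 vectors span a space of dimension 1.
Since 1 < 2, the vectors are linearly dependent.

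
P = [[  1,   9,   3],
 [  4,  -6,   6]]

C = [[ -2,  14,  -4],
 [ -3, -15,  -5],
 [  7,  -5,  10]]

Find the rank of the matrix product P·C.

2

First compute PC:
[[ -8, -136, -19],
 [ 52, 116,  74]]
Now row reduce the product.
R2 ← R2 + (13/2)·R1: [0, -768, -99/2]
2 nonzero rows, so rank(PC) = 2.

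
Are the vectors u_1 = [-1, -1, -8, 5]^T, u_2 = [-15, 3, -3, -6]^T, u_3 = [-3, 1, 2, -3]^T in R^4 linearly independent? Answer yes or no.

Form the matrix with these vectors as rows and row reduce.
R2 ← R2 − (15)·R1: [0, 18, 117, -81]
R3 ← R3 − (3)·R1: [0, 4, 26, -18]
R3 ← R3 − (2/9)·R2: [0, 0, 0, 0]
2 nonzero rows, so the 3 vectors span a space of dimension 2.
Since 2 < 3, the vectors are linearly dependent.

no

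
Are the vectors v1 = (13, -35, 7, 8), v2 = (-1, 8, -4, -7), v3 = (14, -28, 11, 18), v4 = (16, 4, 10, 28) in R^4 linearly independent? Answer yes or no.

yes

Form the matrix with these vectors as rows and row reduce.
R2 ← R2 + (1/13)·R1: [0, 69/13, -45/13, -83/13]
R3 ← R3 − (14/13)·R1: [0, 126/13, 45/13, 122/13]
R4 ← R4 − (16/13)·R1: [0, 612/13, 18/13, 236/13]
R3 ← R3 − (42/23)·R2: [0, 0, 225/23, 484/23]
R4 ← R4 − (204/23)·R2: [0, 0, 738/23, 1720/23]
R4 ← R4 − (82/25)·R3: [0, 0, 0, 144/25]
4 nonzero rows, so the 4 vectors span a space of dimension 4.
Since 4 = 4, the vectors are linearly independent.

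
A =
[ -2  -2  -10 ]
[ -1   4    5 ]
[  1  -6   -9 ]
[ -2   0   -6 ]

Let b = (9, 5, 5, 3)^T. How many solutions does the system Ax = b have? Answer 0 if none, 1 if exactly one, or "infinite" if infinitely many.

Row reduce the augmented matrix [A | b].
R2 ← R2 − (1/2)·R1: [0, 5, 10, 1/2]
R3 ← R3 + (1/2)·R1: [0, -7, -14, 19/2]
R4 ← R4 − R1: [0, 2, 4, -6]
R3 ← R3 + (7/5)·R2: [0, 0, 0, 51/5]
R4 ← R4 − (2/5)·R2: [0, 0, 0, -31/5]
R4 ← R4 + (31/51)·R3: [0, 0, 0, 0]
The echelon form has 3 nonzero rows; the last pivot sits in the augmented column, so rank(A) = 2 but rank([A|b]) = 3.
Since the ranks differ, the system is inconsistent.
It has no solutions.

0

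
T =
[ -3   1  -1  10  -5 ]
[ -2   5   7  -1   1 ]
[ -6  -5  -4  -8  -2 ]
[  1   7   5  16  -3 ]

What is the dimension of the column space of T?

Row reduce to echelon form.
R2 ← R2 − (2/3)·R1: [0, 13/3, 23/3, -23/3, 13/3]
R3 ← R3 − (2)·R1: [0, -7, -2, -28, 8]
R4 ← R4 + (1/3)·R1: [0, 22/3, 14/3, 58/3, -14/3]
R3 ← R3 + (21/13)·R2: [0, 0, 135/13, -525/13, 15]
R4 ← R4 − (22/13)·R2: [0, 0, -108/13, 420/13, -12]
R4 ← R4 + (4/5)·R3: [0, 0, 0, 0, 0]
Echelon form has 3 nonzero rows, so rank(T) = 3.
The column space has dimension equal to the rank: 3.

3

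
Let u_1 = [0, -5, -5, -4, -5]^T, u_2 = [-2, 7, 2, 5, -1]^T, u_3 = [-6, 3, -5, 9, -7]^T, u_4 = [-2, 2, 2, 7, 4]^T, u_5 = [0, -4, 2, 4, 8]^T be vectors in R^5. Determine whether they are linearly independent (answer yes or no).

Form the matrix with these vectors as rows and row reduce.
Swap R1 ↔ R2
R3 ← R3 − (3)·R1: [0, -18, -11, -6, -4]
R4 ← R4 − R1: [0, -5, 0, 2, 5]
R3 ← R3 − (18/5)·R2: [0, 0, 7, 42/5, 14]
R4 ← R4 − R2: [0, 0, 5, 6, 10]
R5 ← R5 − (4/5)·R2: [0, 0, 6, 36/5, 12]
R4 ← R4 − (5/7)·R3: [0, 0, 0, 0, 0]
R5 ← R5 − (6/7)·R3: [0, 0, 0, 0, 0]
3 nonzero rows, so the 5 vectors span a space of dimension 3.
Since 3 < 5, the vectors are linearly dependent.

no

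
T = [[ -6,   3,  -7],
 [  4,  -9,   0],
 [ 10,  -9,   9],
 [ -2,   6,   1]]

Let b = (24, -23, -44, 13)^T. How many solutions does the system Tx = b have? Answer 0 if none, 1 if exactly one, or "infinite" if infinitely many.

infinite

Row reduce the augmented matrix [T | b].
R2 ← R2 + (2/3)·R1: [0, -7, -14/3, -7]
R3 ← R3 + (5/3)·R1: [0, -4, -8/3, -4]
R4 ← R4 − (1/3)·R1: [0, 5, 10/3, 5]
R3 ← R3 − (4/7)·R2: [0, 0, 0, 0]
R4 ← R4 + (5/7)·R2: [0, 0, 0, 0]
The echelon form has 2 nonzero rows, and every pivot lies in the first 3 columns, so rank(T) = rank([T|b]) = 2.
The system is consistent.
rank = 2 < 3 unknowns, so there are infinitely many solutions.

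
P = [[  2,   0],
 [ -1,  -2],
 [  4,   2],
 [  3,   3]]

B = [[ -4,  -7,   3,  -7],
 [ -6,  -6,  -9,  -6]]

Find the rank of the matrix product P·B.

2

First compute PB:
[[ -8, -14,   6, -14],
 [ 16,  19,  15,  19],
 [-28, -40,  -6, -40],
 [-30, -39, -18, -39]]
Now row reduce the product.
R2 ← R2 + (2)·R1: [0, -9, 27, -9]
R3 ← R3 − (7/2)·R1: [0, 9, -27, 9]
R4 ← R4 − (15/4)·R1: [0, 27/2, -81/2, 27/2]
R3 ← R3 + R2: [0, 0, 0, 0]
R4 ← R4 + (3/2)·R2: [0, 0, 0, 0]
2 nonzero rows, so rank(PB) = 2.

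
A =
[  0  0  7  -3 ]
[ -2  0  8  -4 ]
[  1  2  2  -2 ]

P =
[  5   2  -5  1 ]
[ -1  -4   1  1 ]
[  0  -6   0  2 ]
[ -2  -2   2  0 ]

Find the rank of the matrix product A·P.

2

First compute AP:
[[  6, -36,  -6,  14],
 [ -2, -44,   2,  14],
 [  7, -14,  -7,   7]]
Now row reduce the product.
R2 ← R2 + (1/3)·R1: [0, -56, 0, 56/3]
R3 ← R3 − (7/6)·R1: [0, 28, 0, -28/3]
R3 ← R3 + (1/2)·R2: [0, 0, 0, 0]
2 nonzero rows, so rank(AP) = 2.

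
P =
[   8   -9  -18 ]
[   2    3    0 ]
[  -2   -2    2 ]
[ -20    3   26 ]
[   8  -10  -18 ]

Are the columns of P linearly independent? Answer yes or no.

Row reduce P to echelon form.
R2 ← R2 − (1/4)·R1: [0, 21/4, 9/2]
R3 ← R3 + (1/4)·R1: [0, -17/4, -5/2]
R4 ← R4 + (5/2)·R1: [0, -39/2, -19]
R5 ← R5 − R1: [0, -1, 0]
R3 ← R3 + (17/21)·R2: [0, 0, 8/7]
R4 ← R4 + (26/7)·R2: [0, 0, -16/7]
R5 ← R5 + (4/21)·R2: [0, 0, 6/7]
R4 ← R4 + (2)·R3: [0, 0, 0]
R5 ← R5 − (3/4)·R3: [0, 0, 0]
3 pivots among 3 columns.
Every column is a pivot column, so the columns are linearly independent.

yes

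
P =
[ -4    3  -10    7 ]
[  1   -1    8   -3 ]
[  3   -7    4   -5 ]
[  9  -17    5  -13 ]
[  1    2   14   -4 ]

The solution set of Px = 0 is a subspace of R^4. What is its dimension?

1

Row reduce to echelon form.
R2 ← R2 + (1/4)·R1: [0, -1/4, 11/2, -5/4]
R3 ← R3 + (3/4)·R1: [0, -19/4, -7/2, 1/4]
R4 ← R4 + (9/4)·R1: [0, -41/4, -35/2, 11/4]
R5 ← R5 + (1/4)·R1: [0, 11/4, 23/2, -9/4]
R3 ← R3 − (19)·R2: [0, 0, -108, 24]
R4 ← R4 − (41)·R2: [0, 0, -243, 54]
R5 ← R5 + (11)·R2: [0, 0, 72, -16]
R4 ← R4 − (9/4)·R3: [0, 0, 0, 0]
R5 ← R5 + (2/3)·R3: [0, 0, 0, 0]
3 nonzero rows, so rank(P) = 3.
P has 4 columns; by rank–nullity, nullity = 4 − 3 = 1.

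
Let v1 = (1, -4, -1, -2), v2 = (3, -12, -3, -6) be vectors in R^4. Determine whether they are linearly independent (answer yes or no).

Form the matrix with these vectors as rows and row reduce.
R2 ← R2 − (3)·R1: [0, 0, 0, 0]
1 nonzero row, so the 2 vectors span a space of dimension 1.
Since 1 < 2, the vectors are linearly dependent.

no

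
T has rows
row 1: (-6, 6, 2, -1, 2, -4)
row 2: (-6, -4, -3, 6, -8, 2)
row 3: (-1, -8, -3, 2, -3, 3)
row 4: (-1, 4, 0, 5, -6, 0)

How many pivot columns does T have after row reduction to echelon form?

4

Row reduce to echelon form.
R2 ← R2 − R1: [0, -10, -5, 7, -10, 6]
R3 ← R3 − (1/6)·R1: [0, -9, -10/3, 13/6, -10/3, 11/3]
R4 ← R4 − (1/6)·R1: [0, 3, -1/3, 31/6, -19/3, 2/3]
R3 ← R3 − (9/10)·R2: [0, 0, 7/6, -62/15, 17/3, -26/15]
R4 ← R4 + (3/10)·R2: [0, 0, -11/6, 109/15, -28/3, 37/15]
R4 ← R4 + (11/7)·R3: [0, 0, 0, 27/35, -3/7, -9/35]
Echelon form has 4 nonzero rows, so rank(T) = 4.
Each nonzero row contributes one pivot column: 4 pivot columns.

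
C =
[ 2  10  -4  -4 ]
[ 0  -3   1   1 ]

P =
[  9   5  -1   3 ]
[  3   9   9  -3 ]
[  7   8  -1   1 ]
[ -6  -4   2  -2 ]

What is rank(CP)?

First compute CP:
[[ 44,  84,  84, -20],
 [ -8, -23, -26,   8]]
Now row reduce the product.
R2 ← R2 + (2/11)·R1: [0, -85/11, -118/11, 48/11]
2 nonzero rows, so rank(CP) = 2.

2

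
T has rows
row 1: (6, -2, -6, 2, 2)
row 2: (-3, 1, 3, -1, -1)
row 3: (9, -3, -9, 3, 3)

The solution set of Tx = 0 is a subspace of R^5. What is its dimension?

Row reduce to echelon form.
R2 ← R2 + (1/2)·R1: [0, 0, 0, 0, 0]
R3 ← R3 − (3/2)·R1: [0, 0, 0, 0, 0]
1 nonzero row, so rank(T) = 1.
T has 5 columns; by rank–nullity, nullity = 5 − 1 = 4.

4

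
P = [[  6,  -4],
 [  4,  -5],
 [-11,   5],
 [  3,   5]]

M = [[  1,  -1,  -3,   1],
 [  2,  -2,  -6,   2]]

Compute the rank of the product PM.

First compute PM:
[[ -2,   2,   6,  -2],
 [ -6,   6,  18,  -6],
 [ -1,   1,   3,  -1],
 [ 13, -13, -39,  13]]
Now row reduce the product.
R2 ← R2 − (3)·R1: [0, 0, 0, 0]
R3 ← R3 − (1/2)·R1: [0, 0, 0, 0]
R4 ← R4 + (13/2)·R1: [0, 0, 0, 0]
1 nonzero row, so rank(PM) = 1.

1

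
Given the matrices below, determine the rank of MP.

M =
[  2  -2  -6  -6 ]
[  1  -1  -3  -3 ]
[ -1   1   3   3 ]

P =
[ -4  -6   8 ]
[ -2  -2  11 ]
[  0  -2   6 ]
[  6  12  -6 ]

1

First compute MP:
[[-40, -68,  -6],
 [-20, -34,  -3],
 [ 20,  34,   3]]
Now row reduce the product.
R2 ← R2 − (1/2)·R1: [0, 0, 0]
R3 ← R3 + (1/2)·R1: [0, 0, 0]
1 nonzero row, so rank(MP) = 1.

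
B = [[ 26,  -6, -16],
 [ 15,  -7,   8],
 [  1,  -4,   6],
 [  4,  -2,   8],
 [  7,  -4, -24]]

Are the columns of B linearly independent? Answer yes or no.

Row reduce B to echelon form.
R2 ← R2 − (15/26)·R1: [0, -46/13, 224/13]
R3 ← R3 − (1/26)·R1: [0, -49/13, 86/13]
R4 ← R4 − (2/13)·R1: [0, -14/13, 136/13]
R5 ← R5 − (7/26)·R1: [0, -31/13, -256/13]
R3 ← R3 − (49/46)·R2: [0, 0, -270/23]
R4 ← R4 − (7/23)·R2: [0, 0, 120/23]
R5 ← R5 − (31/46)·R2: [0, 0, -720/23]
R4 ← R4 + (4/9)·R3: [0, 0, 0]
R5 ← R5 − (8/3)·R3: [0, 0, 0]
3 pivots among 3 columns.
Every column is a pivot column, so the columns are linearly independent.

yes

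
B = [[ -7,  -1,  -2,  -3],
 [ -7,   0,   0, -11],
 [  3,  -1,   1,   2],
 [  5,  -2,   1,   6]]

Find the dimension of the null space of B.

Row reduce to echelon form.
R2 ← R2 − R1: [0, 1, 2, -8]
R3 ← R3 + (3/7)·R1: [0, -10/7, 1/7, 5/7]
R4 ← R4 + (5/7)·R1: [0, -19/7, -3/7, 27/7]
R3 ← R3 + (10/7)·R2: [0, 0, 3, -75/7]
R4 ← R4 + (19/7)·R2: [0, 0, 5, -125/7]
R4 ← R4 − (5/3)·R3: [0, 0, 0, 0]
3 nonzero rows, so rank(B) = 3.
B has 4 columns; by rank–nullity, nullity = 4 − 3 = 1.

1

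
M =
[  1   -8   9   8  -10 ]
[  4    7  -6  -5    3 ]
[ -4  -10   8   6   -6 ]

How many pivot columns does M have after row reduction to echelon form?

Row reduce to echelon form.
R2 ← R2 − (4)·R1: [0, 39, -42, -37, 43]
R3 ← R3 + (4)·R1: [0, -42, 44, 38, -46]
R3 ← R3 + (14/13)·R2: [0, 0, -16/13, -24/13, 4/13]
Echelon form has 3 nonzero rows, so rank(M) = 3.
Each nonzero row contributes one pivot column: 3 pivot columns.

3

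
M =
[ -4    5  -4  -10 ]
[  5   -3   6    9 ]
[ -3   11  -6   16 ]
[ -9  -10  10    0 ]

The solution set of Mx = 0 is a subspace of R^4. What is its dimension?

0

Row reduce to echelon form.
R2 ← R2 + (5/4)·R1: [0, 13/4, 1, -7/2]
R3 ← R3 − (3/4)·R1: [0, 29/4, -3, 47/2]
R4 ← R4 − (9/4)·R1: [0, -85/4, 19, 45/2]
R3 ← R3 − (29/13)·R2: [0, 0, -68/13, 407/13]
R4 ← R4 + (85/13)·R2: [0, 0, 332/13, -5/13]
R4 ← R4 + (83/17)·R3: [0, 0, 0, 2592/17]
4 nonzero rows, so rank(M) = 4.
M has 4 columns; by rank–nullity, nullity = 4 − 4 = 0.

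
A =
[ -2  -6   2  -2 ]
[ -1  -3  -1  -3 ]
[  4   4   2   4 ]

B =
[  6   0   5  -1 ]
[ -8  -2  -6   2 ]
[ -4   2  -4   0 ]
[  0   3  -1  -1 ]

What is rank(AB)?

2

First compute AB:
[[ 28,  10,  20,  -8],
 [ 22,  -5,  20,  -2],
 [-16,   8, -16,   0]]
Now row reduce the product.
R2 ← R2 − (11/14)·R1: [0, -90/7, 30/7, 30/7]
R3 ← R3 + (4/7)·R1: [0, 96/7, -32/7, -32/7]
R3 ← R3 + (16/15)·R2: [0, 0, 0, 0]
2 nonzero rows, so rank(AB) = 2.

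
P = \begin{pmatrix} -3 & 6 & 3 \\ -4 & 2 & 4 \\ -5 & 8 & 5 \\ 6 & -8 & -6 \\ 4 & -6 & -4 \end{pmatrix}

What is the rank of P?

Row reduce to echelon form.
R2 ← R2 − (4/3)·R1: [0, -6, 0]
R3 ← R3 − (5/3)·R1: [0, -2, 0]
R4 ← R4 + (2)·R1: [0, 4, 0]
R5 ← R5 + (4/3)·R1: [0, 2, 0]
R3 ← R3 − (1/3)·R2: [0, 0, 0]
R4 ← R4 + (2/3)·R2: [0, 0, 0]
R5 ← R5 + (1/3)·R2: [0, 0, 0]
Echelon form has 2 nonzero rows, so rank(P) = 2.

2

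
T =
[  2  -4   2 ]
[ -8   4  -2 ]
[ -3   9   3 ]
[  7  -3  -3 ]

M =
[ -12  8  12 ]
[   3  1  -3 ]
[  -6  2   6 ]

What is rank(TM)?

First compute TM:
[[-48,  16,  48],
 [120, -64, -120],
 [ 45,  -9, -45],
 [-75,  47,  75]]
Now row reduce the product.
R2 ← R2 + (5/2)·R1: [0, -24, 0]
R3 ← R3 + (15/16)·R1: [0, 6, 0]
R4 ← R4 − (25/16)·R1: [0, 22, 0]
R3 ← R3 + (1/4)·R2: [0, 0, 0]
R4 ← R4 + (11/12)·R2: [0, 0, 0]
2 nonzero rows, so rank(TM) = 2.

2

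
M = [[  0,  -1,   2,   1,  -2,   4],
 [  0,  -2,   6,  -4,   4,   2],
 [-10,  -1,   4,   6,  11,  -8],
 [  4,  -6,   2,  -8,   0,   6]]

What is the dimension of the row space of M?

Row reduce to echelon form.
Swap R1 ↔ R3
R4 ← R4 + (2/5)·R1: [0, -32/5, 18/5, -28/5, 22/5, 14/5]
R3 ← R3 − (1/2)·R2: [0, 0, -1, 3, -4, 3]
R4 ← R4 − (16/5)·R2: [0, 0, -78/5, 36/5, -42/5, -18/5]
R4 ← R4 − (78/5)·R3: [0, 0, 0, -198/5, 54, -252/5]
Echelon form has 4 nonzero rows, so rank(M) = 4.
The row space has dimension equal to the rank: 4.

4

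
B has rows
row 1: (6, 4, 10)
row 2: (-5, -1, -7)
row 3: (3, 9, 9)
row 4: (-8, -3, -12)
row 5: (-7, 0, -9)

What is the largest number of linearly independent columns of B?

2

Row reduce to echelon form.
R2 ← R2 + (5/6)·R1: [0, 7/3, 4/3]
R3 ← R3 − (1/2)·R1: [0, 7, 4]
R4 ← R4 + (4/3)·R1: [0, 7/3, 4/3]
R5 ← R5 + (7/6)·R1: [0, 14/3, 8/3]
R3 ← R3 − (3)·R2: [0, 0, 0]
R4 ← R4 − R2: [0, 0, 0]
R5 ← R5 − (2)·R2: [0, 0, 0]
Echelon form has 2 nonzero rows, so rank(B) = 2.
The rank gives the maximum number of linearly independent columns: 2.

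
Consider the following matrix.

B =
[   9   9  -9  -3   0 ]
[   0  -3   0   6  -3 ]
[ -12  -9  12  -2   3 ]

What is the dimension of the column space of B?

2

Row reduce to echelon form.
R3 ← R3 + (4/3)·R1: [0, 3, 0, -6, 3]
R3 ← R3 + R2: [0, 0, 0, 0, 0]
Echelon form has 2 nonzero rows, so rank(B) = 2.
The column space has dimension equal to the rank: 2.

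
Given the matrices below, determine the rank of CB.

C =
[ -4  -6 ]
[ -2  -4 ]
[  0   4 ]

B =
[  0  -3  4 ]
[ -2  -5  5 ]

First compute CB:
[[ 12,  42, -46],
 [  8,  26, -28],
 [ -8, -20,  20]]
Now row reduce the product.
R2 ← R2 − (2/3)·R1: [0, -2, 8/3]
R3 ← R3 + (2/3)·R1: [0, 8, -32/3]
R3 ← R3 + (4)·R2: [0, 0, 0]
2 nonzero rows, so rank(CB) = 2.

2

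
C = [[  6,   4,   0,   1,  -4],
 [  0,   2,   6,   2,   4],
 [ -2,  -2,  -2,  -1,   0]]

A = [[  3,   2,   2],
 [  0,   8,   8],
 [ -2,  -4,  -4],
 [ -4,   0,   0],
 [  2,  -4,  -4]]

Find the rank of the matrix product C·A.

First compute CA:
[[  6,  60,  60],
 [-12, -24, -24],
 [  2, -12, -12]]
Now row reduce the product.
R2 ← R2 + (2)·R1: [0, 96, 96]
R3 ← R3 − (1/3)·R1: [0, -32, -32]
R3 ← R3 + (1/3)·R2: [0, 0, 0]
2 nonzero rows, so rank(CA) = 2.

2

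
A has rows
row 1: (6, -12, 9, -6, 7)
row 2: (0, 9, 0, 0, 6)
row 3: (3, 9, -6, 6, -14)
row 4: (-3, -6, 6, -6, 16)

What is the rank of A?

3

Row reduce to echelon form.
R3 ← R3 − (1/2)·R1: [0, 15, -21/2, 9, -35/2]
R4 ← R4 + (1/2)·R1: [0, -12, 21/2, -9, 39/2]
R3 ← R3 − (5/3)·R2: [0, 0, -21/2, 9, -55/2]
R4 ← R4 + (4/3)·R2: [0, 0, 21/2, -9, 55/2]
R4 ← R4 + R3: [0, 0, 0, 0, 0]
Echelon form has 3 nonzero rows, so rank(A) = 3.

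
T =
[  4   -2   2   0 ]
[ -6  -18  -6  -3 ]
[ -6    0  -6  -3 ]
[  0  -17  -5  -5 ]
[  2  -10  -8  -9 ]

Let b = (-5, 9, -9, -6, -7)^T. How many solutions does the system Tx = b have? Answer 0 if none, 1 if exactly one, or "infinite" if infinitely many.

Row reduce the augmented matrix [T | b].
R2 ← R2 + (3/2)·R1: [0, -21, -3, -3, 3/2]
R3 ← R3 + (3/2)·R1: [0, -3, -3, -3, -33/2]
R5 ← R5 − (1/2)·R1: [0, -9, -9, -9, -9/2]
R3 ← R3 − (1/7)·R2: [0, 0, -18/7, -18/7, -117/7]
R4 ← R4 − (17/21)·R2: [0, 0, -18/7, -18/7, -101/14]
R5 ← R5 − (3/7)·R2: [0, 0, -54/7, -54/7, -36/7]
R4 ← R4 − R3: [0, 0, 0, 0, 19/2]
R5 ← R5 − (3)·R3: [0, 0, 0, 0, 45]
R5 ← R5 − (90/19)·R4: [0, 0, 0, 0, 0]
The echelon form has 4 nonzero rows; the last pivot sits in the augmented column, so rank(T) = 3 but rank([T|b]) = 4.
Since the ranks differ, the system is inconsistent.
It has no solutions.

0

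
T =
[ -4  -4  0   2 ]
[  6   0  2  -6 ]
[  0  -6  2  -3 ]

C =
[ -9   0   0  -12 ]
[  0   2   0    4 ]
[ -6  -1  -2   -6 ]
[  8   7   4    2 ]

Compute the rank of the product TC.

2

First compute TC:
[[ 52,   6,   8,  36],
 [-114, -44, -28, -96],
 [-36, -35, -16, -42]]
Now row reduce the product.
R2 ← R2 + (57/26)·R1: [0, -401/13, -136/13, -222/13]
R3 ← R3 + (9/13)·R1: [0, -401/13, -136/13, -222/13]
R3 ← R3 − R2: [0, 0, 0, 0]
2 nonzero rows, so rank(TC) = 2.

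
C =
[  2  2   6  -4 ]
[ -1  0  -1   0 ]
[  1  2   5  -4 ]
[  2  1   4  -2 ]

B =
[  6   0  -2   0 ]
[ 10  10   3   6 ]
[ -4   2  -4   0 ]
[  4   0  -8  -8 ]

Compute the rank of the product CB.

First compute CB:
[[ -8,  32,  10,  44],
 [ -2,  -2,   6,   0],
 [-10,  30,  16,  44],
 [ -2,  18,  -1,  22]]
Now row reduce the product.
R2 ← R2 − (1/4)·R1: [0, -10, 7/2, -11]
R3 ← R3 − (5/4)·R1: [0, -10, 7/2, -11]
R4 ← R4 − (1/4)·R1: [0, 10, -7/2, 11]
R3 ← R3 − R2: [0, 0, 0, 0]
R4 ← R4 + R2: [0, 0, 0, 0]
2 nonzero rows, so rank(CB) = 2.

2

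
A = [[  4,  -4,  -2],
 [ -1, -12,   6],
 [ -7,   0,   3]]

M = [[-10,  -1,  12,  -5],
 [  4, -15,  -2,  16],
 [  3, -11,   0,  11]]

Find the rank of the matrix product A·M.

First compute AM:
[[-62,  78,  56, -106],
 [-20, 115,  12, -121],
 [ 79, -26, -84,  68]]
Now row reduce the product.
R2 ← R2 − (10/31)·R1: [0, 2785/31, -188/31, -2691/31]
R3 ← R3 + (79/62)·R1: [0, 2275/31, -392/31, -2079/31]
R3 ← R3 − (455/557)·R2: [0, 0, -4284/557, 2142/557]
3 nonzero rows, so rank(AM) = 3.

3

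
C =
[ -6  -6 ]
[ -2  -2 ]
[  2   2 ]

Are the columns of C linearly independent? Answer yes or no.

no

Row reduce C to echelon form.
R2 ← R2 − (1/3)·R1: [0, 0]
R3 ← R3 + (1/3)·R1: [0, 0]
1 pivot among 2 columns.
Only 1 < 2 pivot columns, so the columns are linearly dependent.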